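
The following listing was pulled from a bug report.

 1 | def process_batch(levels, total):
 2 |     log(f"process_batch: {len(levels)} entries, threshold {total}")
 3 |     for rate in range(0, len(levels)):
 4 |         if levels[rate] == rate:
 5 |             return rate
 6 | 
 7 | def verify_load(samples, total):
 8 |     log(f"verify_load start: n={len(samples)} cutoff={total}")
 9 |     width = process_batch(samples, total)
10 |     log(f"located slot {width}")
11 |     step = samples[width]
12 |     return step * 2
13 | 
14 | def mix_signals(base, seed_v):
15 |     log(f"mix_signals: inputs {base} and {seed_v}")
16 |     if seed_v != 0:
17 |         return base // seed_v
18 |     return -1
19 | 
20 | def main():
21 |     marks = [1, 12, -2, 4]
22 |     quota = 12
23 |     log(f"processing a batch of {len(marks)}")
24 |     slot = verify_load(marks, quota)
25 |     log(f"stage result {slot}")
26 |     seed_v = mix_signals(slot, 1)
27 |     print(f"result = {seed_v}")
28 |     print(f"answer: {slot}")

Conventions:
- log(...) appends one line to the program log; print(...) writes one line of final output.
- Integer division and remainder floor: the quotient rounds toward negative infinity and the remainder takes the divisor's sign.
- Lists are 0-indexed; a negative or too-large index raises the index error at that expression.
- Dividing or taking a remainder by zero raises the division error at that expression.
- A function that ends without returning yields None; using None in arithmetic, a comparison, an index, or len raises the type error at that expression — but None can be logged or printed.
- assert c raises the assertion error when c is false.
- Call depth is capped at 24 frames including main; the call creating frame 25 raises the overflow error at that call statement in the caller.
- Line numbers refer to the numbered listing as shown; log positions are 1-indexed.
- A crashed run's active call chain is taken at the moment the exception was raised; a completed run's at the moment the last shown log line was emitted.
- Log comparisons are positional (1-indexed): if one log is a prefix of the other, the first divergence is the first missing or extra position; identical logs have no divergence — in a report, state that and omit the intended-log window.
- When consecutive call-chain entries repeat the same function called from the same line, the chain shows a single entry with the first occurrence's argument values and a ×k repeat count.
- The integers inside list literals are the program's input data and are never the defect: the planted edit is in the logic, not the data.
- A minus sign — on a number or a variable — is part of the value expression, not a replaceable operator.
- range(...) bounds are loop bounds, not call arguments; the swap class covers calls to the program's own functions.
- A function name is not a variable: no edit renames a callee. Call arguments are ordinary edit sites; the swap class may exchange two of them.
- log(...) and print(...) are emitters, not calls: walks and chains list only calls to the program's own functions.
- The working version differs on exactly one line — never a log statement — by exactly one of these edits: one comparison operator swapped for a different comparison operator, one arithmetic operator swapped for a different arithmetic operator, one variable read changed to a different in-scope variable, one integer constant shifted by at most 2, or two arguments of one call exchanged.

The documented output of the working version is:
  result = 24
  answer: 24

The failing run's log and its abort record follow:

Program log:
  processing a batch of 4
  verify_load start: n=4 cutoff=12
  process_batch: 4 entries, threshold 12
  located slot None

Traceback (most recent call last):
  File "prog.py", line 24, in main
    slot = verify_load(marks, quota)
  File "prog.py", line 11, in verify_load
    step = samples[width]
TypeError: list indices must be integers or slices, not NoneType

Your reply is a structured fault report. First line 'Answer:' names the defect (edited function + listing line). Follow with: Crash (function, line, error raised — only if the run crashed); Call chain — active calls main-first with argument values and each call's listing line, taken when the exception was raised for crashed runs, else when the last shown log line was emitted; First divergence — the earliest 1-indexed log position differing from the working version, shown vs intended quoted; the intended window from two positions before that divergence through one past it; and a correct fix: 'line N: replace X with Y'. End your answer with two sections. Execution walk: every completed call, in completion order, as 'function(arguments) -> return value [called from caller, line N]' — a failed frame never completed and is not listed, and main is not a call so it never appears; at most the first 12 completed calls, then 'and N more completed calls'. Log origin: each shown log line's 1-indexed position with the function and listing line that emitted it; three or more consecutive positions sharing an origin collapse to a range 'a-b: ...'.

Answer: the defect is in process_batch at line 4.
Key observation: Log line 4 is where behavior first shows: 'located slot None' appears instead of 'located slot 1'.
Crash: verify_load, line 11, TypeError.
Call chain: main -> verify_load([1, 12, -2, 4], 12) (called at line 24).
First divergence: position 4 — the shown line 'located slot None' should read 'located slot 1'.
Intended log window:
  2: verify_load start: n=4 cutoff=12
  3: process_batch: 4 entries, threshold 12
  4: located slot 1
  5: stage result 24
Execution walk:
  process_batch([1, 12, -2, 4], 12) -> None  [called from verify_load, line 9]
Origin of each log line:
  1: logged in main at line 23
  2: logged in verify_load at line 8
  3: logged in process_batch at line 2
  4: logged in verify_load at line 10
A correct fix: line 4: replace `levels[rate] == rate` with `levels[rate] == total`.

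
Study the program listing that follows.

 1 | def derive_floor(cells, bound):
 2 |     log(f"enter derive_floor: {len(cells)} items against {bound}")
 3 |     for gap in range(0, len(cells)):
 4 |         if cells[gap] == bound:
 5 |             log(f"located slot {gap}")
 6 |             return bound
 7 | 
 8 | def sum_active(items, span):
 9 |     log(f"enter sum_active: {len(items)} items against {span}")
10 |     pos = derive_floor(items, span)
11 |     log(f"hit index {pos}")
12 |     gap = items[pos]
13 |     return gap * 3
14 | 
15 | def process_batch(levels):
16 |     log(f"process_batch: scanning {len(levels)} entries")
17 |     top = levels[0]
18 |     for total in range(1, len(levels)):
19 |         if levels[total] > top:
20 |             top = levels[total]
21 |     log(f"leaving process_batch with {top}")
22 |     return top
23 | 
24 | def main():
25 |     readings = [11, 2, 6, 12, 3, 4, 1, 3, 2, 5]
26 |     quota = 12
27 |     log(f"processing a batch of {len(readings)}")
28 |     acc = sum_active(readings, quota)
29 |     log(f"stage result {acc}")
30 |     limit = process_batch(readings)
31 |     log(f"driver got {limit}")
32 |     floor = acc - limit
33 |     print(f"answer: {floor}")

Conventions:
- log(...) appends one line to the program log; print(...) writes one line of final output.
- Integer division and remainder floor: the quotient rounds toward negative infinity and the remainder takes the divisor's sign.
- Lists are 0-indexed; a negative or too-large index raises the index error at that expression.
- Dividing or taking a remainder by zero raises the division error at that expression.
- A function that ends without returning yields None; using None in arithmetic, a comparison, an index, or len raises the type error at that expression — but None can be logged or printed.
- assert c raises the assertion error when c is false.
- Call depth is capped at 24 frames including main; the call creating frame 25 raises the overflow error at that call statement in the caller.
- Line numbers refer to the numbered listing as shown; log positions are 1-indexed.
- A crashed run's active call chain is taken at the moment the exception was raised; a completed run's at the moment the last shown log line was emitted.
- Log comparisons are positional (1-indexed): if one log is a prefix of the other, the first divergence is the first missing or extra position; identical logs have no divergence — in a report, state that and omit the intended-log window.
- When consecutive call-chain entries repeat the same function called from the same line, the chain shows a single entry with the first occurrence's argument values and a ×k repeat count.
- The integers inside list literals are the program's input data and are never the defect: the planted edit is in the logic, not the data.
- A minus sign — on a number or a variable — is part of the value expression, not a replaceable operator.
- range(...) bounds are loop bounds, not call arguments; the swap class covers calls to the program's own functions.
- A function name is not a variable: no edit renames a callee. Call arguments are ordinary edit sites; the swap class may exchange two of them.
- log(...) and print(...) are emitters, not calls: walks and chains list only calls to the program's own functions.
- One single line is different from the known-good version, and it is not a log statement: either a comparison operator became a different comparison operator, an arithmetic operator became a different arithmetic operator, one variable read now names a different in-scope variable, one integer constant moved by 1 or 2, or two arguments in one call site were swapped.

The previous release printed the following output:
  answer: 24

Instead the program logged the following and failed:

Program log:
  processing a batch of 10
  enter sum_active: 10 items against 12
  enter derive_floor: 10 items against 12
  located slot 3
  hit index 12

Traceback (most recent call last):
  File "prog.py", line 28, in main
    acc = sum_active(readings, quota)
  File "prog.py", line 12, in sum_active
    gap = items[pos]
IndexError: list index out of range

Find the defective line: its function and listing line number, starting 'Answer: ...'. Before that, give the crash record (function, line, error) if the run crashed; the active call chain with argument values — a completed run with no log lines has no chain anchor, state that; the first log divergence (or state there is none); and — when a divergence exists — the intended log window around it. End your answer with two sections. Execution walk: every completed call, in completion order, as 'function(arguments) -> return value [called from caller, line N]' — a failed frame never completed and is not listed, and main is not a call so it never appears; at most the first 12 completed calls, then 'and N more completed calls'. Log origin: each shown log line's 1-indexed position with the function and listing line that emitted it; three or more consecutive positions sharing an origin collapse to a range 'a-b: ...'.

Answer: the defect is in derive_floor at line 6.
The tell: The log first diverges at position 5: the faulty run prints 'hit index 12' where the working version prints 'hit index 3'.
Crash: sum_active, line 12, IndexError.
Call chain: main -> sum_active([11, 2, 6, 12, 3, 4, 1, 3, 2, 5], 12) (called at line 28).
First divergence: position 5 — the shown line 'hit index 12' should read 'hit index 3'.
Intended log window:
  3: enter derive_floor: 10 items against 12
  4: located slot 3
  5: hit index 3
  6: stage result 36
Execution walk:
  derive_floor([11, 2, 6, 12, 3, 4, 1, 3, 2, 5], 12) -> 12  [called from sum_active, line 10]
Log origin:
  1: logged in main at line 27
  2: logged in sum_active at line 9
  3: logged in derive_floor at line 2
  4: logged in derive_floor at line 5
  5: logged in sum_active at line 11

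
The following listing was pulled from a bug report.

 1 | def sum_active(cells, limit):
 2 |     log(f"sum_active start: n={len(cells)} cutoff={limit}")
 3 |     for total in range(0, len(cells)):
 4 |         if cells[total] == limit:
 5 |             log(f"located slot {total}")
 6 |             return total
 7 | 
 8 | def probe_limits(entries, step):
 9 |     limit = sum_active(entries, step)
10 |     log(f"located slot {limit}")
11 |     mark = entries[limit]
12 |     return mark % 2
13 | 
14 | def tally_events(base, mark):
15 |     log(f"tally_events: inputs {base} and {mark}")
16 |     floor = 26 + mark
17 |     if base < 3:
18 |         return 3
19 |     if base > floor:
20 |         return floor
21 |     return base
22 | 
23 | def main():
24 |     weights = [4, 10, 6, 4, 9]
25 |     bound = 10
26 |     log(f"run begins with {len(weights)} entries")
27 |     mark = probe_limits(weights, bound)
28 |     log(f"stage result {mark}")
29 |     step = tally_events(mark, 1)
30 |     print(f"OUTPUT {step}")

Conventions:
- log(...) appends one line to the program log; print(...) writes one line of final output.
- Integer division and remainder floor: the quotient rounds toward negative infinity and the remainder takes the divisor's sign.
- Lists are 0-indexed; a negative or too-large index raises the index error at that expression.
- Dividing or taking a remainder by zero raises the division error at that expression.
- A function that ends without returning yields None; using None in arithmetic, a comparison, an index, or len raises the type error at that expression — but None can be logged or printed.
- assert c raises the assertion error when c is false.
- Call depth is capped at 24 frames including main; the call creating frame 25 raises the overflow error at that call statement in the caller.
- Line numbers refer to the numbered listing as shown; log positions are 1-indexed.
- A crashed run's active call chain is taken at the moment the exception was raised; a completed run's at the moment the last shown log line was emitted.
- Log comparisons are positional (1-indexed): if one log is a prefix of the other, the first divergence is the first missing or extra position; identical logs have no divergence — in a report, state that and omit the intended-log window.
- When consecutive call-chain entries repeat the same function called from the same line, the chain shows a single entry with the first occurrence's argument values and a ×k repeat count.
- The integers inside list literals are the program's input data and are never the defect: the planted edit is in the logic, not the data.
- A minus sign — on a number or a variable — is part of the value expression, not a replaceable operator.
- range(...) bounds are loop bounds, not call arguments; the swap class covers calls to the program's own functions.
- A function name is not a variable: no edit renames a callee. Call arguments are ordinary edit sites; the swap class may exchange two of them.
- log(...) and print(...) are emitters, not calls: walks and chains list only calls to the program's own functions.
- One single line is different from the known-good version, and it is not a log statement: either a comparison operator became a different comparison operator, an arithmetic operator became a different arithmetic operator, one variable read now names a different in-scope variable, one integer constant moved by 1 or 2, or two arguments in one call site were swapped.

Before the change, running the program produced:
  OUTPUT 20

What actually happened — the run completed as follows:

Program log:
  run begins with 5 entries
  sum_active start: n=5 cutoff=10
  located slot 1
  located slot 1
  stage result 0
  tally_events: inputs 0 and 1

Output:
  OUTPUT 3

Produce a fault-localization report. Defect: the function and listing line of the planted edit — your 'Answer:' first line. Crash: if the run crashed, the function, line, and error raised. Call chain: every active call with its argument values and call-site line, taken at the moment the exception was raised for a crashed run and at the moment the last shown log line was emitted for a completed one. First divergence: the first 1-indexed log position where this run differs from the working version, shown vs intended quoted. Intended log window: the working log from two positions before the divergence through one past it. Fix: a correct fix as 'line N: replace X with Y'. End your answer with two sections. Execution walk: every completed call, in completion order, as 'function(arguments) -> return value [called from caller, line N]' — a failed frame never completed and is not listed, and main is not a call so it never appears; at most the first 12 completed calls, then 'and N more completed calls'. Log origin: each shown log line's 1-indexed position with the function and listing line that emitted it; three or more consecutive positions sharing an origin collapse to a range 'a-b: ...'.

Answer: the defect is in probe_limits at line 12.
Key fact: The earliest visible damage is log position 5 — 'stage result 0' rather than the intended 'stage result 20'.
Call chain: main -> tally_events(0, 1) (called at line 29).
First divergence: position 5; shown 'stage result 0' vs intended 'stage result 20'.
Intended log window:
  3: located slot 1
  4: located slot 1
  5: stage result 20
  6: tally_events: inputs 20 and 1
Execution walk:
  sum_active([4, 10, 6, 4, 9], 10) -> 1  [called from probe_limits, line 9]
  probe_limits([4, 10, 6, 4, 9], 10) -> 0  [called from main, line 27]
  tally_events(0, 1) -> 3  [called from main, line 29]
Log origins:
  1: logged in main at line 26
  2: logged in sum_active at line 2
  3: logged in sum_active at line 5
  4: logged in probe_limits at line 10
  5: logged in main at line 28
  6: logged in tally_events at line 15
A correct fix: line 12: replace `%` with `*`.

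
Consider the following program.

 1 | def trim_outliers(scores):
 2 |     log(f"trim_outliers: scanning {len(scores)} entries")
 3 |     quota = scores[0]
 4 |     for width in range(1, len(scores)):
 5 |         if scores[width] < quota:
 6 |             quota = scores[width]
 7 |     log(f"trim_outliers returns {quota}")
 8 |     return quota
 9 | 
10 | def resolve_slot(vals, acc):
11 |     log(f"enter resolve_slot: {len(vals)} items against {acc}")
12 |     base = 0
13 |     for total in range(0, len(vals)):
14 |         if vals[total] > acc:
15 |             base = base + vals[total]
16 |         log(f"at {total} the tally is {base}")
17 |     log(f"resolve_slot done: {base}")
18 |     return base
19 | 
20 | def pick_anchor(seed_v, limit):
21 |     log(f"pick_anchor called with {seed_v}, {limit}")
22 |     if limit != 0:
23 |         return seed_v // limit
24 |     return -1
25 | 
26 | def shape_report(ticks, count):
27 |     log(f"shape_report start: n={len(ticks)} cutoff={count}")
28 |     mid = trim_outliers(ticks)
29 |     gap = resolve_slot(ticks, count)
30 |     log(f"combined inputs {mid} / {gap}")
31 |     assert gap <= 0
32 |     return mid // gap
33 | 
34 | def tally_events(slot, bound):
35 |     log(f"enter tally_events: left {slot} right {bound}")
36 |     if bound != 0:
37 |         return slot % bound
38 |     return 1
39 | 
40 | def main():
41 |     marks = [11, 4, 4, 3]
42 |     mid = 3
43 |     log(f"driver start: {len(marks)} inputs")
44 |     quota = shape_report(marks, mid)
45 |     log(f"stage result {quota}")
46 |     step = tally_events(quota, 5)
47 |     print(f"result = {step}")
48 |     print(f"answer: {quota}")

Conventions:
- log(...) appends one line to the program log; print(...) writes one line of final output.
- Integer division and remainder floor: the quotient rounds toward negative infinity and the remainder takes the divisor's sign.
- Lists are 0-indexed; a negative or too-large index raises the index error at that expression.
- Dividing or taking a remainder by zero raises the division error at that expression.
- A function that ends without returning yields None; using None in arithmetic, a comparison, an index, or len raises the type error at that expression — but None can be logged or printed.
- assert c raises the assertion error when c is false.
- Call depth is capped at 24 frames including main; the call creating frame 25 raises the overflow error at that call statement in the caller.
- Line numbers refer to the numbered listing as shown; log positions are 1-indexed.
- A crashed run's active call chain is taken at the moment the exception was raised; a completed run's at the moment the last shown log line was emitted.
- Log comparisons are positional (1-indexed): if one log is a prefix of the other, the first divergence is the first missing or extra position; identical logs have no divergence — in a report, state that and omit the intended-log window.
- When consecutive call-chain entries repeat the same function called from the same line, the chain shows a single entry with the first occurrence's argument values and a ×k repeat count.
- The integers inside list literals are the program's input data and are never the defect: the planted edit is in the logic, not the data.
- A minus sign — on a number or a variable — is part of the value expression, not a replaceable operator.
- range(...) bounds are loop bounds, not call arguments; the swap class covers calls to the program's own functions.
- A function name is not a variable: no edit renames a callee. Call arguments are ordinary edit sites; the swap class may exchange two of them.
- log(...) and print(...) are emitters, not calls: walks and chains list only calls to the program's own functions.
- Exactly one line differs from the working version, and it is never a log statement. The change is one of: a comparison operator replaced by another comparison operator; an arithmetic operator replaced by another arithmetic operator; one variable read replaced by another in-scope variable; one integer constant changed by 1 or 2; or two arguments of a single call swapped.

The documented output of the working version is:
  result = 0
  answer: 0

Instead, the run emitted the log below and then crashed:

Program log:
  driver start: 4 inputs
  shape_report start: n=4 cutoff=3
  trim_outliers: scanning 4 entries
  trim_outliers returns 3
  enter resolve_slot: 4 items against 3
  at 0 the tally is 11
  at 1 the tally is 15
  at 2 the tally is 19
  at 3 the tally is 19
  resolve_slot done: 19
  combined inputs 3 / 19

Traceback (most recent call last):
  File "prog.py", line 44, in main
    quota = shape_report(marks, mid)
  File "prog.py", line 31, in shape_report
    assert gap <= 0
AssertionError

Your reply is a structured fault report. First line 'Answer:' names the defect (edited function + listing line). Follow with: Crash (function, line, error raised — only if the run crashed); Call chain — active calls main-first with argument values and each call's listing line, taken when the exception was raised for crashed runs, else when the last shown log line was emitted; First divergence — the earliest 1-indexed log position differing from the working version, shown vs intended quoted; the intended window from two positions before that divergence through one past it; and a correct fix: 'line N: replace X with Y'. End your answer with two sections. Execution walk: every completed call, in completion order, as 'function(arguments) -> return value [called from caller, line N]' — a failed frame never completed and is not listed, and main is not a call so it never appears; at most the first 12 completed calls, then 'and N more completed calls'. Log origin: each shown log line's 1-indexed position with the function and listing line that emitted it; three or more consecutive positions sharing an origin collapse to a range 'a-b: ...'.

Answer: the defect is in shape_report at line 31.
Key observation: After 11 matching log lines the faulty run goes silent, while the working version continues with 'stage result 0'.
Crash: shape_report, line 31, AssertionError.
Call chain: main -> shape_report([11, 4, 4, 3], 3) (called at line 44).
First divergence: position 12 (shown log ended at 11 lines; the working version continues: 'stage result 0').
Intended log window:
  10: resolve_slot done: 19
  11: combined inputs 3 / 19
  12: stage result 0
  13: enter tally_events: left 0 right 5
Execution walk:
  trim_outliers([11, 4, 4, 3]) -> 3  [called from shape_report, line 28]
  resolve_slot([11, 4, 4, 3], 3) -> 19  [called from shape_report, line 29]
Log origin:
  1: from main, line 43
  2: from shape_report, line 27
  3: from trim_outliers, line 2
  4: from trim_outliers, line 7
  5: from resolve_slot, line 11
  6-9: from resolve_slot, line 16
  10: from resolve_slot, line 17
  11: from shape_report, line 30
A correct fix: line 31: replace `<=` with `>`.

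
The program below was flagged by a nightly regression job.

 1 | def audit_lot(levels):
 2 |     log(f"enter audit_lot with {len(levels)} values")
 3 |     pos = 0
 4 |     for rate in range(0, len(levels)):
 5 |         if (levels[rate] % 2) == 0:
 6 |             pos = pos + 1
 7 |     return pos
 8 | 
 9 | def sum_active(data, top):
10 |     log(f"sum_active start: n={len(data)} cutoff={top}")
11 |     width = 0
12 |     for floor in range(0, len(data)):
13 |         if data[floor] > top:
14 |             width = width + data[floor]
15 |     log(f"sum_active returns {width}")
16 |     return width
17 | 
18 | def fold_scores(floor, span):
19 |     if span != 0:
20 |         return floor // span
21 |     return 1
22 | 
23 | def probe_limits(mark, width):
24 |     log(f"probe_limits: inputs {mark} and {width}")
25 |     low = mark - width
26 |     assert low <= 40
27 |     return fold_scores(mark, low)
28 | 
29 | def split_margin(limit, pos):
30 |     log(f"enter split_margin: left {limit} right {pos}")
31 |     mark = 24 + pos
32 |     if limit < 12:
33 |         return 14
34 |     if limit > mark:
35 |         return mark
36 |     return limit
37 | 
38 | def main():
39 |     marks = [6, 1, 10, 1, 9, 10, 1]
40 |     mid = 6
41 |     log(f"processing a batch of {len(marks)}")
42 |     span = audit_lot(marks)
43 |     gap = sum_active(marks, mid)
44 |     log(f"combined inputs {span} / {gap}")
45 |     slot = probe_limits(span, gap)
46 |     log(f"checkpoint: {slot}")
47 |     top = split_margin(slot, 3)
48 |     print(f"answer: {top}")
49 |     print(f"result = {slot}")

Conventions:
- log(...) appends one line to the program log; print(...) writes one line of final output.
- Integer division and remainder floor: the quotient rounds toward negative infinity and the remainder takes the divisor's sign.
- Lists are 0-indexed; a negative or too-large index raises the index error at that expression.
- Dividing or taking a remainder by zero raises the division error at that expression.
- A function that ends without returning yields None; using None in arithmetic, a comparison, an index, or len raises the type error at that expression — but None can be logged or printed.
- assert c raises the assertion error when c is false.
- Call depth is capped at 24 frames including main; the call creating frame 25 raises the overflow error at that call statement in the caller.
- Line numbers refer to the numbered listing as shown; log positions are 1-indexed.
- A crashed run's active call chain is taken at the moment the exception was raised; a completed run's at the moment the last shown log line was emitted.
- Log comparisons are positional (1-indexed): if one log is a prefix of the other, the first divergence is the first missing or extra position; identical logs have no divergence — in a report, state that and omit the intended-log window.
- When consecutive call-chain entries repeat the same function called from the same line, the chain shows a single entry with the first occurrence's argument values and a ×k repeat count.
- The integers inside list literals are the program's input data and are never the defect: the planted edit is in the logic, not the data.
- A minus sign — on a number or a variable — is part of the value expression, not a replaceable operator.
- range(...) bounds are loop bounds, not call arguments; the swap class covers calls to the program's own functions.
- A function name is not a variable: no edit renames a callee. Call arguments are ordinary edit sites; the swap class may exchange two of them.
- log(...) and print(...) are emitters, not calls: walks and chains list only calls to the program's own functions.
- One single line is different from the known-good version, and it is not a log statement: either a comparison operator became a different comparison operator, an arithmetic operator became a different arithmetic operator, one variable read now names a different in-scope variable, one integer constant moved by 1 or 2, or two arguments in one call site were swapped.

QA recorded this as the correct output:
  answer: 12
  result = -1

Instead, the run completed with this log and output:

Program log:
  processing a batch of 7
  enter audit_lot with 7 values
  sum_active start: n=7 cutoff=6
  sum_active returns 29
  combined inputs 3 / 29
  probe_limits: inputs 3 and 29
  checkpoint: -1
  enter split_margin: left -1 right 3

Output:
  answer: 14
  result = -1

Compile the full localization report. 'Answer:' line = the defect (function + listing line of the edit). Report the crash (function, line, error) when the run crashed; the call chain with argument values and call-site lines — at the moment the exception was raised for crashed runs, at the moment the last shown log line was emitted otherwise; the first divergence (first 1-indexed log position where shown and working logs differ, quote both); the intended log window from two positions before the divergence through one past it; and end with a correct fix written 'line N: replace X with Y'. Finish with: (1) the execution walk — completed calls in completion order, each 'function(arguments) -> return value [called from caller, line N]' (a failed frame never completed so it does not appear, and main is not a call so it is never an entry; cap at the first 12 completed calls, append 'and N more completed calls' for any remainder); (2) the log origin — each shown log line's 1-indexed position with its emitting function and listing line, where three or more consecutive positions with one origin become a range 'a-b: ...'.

Answer: the defect is in split_margin at line 33.
Key observation: No log line changed; the fault shows up purely in the output.
Call chain: main -> split_margin(-1, 3) (called at line 47).
First divergence: none; the two logs match at every position.
Execution walk:
  audit_lot([6, 1, 10, 1, 9, 10, 1]) -> 3  [called from main, line 42]
  sum_active([6, 1, 10, 1, 9, 10, 1], 6) -> 29  [called from main, line 43]
  fold_scores(3, -26) -> -1  [called from probe_limits, line 27]
  probe_limits(3, 29) -> -1  [called from main, line 45]
  split_margin(-1, 3) -> 14  [called from main, line 47]
Log origins:
  1: emitted by main (line 41)
  2: emitted by audit_lot (line 2)
  3: emitted by sum_active (line 10)
  4: emitted by sum_active (line 15)
  5: emitted by main (line 44)
  6: emitted by probe_limits (line 24)
  7: emitted by main (line 46)
  8: emitted by split_margin (line 30)
A correct fix: line 33: replace `14` with `12`.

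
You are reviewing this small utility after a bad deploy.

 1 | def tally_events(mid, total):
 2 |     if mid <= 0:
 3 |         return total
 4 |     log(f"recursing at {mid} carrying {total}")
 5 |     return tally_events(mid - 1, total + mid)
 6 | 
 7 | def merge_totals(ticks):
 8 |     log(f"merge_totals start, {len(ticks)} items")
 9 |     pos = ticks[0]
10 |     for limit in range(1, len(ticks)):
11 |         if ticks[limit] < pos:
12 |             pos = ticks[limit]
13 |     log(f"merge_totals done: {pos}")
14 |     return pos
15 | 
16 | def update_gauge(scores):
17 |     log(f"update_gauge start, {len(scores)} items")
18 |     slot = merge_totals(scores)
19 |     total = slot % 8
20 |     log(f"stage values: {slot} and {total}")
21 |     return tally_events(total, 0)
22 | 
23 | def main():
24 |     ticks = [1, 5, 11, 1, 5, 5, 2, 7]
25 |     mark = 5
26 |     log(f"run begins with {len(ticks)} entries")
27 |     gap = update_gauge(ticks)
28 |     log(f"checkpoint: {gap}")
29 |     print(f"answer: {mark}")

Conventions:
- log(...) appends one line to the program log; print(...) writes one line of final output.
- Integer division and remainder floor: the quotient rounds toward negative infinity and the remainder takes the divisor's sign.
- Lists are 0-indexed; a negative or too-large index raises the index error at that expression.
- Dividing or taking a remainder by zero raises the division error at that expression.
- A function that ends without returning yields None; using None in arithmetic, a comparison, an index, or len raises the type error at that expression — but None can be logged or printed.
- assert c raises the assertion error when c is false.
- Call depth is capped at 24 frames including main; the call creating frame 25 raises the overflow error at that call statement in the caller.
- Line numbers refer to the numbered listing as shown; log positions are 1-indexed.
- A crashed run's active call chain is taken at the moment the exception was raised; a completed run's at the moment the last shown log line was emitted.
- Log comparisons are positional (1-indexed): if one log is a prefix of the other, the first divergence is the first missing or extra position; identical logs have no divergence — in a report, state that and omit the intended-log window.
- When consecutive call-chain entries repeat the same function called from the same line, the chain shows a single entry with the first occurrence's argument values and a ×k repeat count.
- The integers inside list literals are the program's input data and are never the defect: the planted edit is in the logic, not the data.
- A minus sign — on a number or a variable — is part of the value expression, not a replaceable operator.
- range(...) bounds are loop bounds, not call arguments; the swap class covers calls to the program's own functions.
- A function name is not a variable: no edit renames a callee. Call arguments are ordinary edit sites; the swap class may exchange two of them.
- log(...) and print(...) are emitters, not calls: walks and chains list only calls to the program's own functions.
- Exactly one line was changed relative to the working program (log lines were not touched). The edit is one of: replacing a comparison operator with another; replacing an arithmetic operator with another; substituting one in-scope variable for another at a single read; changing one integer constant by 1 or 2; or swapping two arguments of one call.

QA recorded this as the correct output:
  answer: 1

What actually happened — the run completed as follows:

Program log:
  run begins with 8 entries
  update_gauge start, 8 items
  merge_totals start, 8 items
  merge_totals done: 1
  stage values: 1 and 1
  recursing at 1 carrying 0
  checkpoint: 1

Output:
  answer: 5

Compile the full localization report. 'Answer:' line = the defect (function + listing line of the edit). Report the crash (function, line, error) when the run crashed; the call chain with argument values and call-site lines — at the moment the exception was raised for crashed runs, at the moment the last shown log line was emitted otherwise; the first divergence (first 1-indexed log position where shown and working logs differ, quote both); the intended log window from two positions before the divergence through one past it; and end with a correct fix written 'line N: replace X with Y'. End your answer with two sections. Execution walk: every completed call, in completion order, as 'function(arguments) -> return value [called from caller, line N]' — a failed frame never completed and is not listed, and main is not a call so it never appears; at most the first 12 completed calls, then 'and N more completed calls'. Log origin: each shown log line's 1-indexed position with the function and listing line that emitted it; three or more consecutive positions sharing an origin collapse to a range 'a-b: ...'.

Answer: the defect is in main at line 29.
The tell: Every logged value matches the working version; the printed result is what differs.
Call chain: main.
First divergence: none (the log streams are identical).
Execution walk:
  merge_totals([1, 5, 11, 1, 5, 5, 2, 7]) -> 1  [called from update_gauge, line 18]
  tally_events(0, 1) -> 1  [called from tally_events, line 5]
  tally_events(1, 0) -> 1  [called from update_gauge, line 21]
  update_gauge([1, 5, 11, 1, 5, 5, 2, 7]) -> 1  [called from main, line 27]
Log line origins:
  1: logged in main at line 26
  2: logged in update_gauge at line 17
  3: logged in merge_totals at line 8
  4: logged in merge_totals at line 13
  5: logged in update_gauge at line 20
  6: logged in tally_events at line 4
  7: logged in main at line 28
A correct fix: line 29: replace `mark` with `gap`.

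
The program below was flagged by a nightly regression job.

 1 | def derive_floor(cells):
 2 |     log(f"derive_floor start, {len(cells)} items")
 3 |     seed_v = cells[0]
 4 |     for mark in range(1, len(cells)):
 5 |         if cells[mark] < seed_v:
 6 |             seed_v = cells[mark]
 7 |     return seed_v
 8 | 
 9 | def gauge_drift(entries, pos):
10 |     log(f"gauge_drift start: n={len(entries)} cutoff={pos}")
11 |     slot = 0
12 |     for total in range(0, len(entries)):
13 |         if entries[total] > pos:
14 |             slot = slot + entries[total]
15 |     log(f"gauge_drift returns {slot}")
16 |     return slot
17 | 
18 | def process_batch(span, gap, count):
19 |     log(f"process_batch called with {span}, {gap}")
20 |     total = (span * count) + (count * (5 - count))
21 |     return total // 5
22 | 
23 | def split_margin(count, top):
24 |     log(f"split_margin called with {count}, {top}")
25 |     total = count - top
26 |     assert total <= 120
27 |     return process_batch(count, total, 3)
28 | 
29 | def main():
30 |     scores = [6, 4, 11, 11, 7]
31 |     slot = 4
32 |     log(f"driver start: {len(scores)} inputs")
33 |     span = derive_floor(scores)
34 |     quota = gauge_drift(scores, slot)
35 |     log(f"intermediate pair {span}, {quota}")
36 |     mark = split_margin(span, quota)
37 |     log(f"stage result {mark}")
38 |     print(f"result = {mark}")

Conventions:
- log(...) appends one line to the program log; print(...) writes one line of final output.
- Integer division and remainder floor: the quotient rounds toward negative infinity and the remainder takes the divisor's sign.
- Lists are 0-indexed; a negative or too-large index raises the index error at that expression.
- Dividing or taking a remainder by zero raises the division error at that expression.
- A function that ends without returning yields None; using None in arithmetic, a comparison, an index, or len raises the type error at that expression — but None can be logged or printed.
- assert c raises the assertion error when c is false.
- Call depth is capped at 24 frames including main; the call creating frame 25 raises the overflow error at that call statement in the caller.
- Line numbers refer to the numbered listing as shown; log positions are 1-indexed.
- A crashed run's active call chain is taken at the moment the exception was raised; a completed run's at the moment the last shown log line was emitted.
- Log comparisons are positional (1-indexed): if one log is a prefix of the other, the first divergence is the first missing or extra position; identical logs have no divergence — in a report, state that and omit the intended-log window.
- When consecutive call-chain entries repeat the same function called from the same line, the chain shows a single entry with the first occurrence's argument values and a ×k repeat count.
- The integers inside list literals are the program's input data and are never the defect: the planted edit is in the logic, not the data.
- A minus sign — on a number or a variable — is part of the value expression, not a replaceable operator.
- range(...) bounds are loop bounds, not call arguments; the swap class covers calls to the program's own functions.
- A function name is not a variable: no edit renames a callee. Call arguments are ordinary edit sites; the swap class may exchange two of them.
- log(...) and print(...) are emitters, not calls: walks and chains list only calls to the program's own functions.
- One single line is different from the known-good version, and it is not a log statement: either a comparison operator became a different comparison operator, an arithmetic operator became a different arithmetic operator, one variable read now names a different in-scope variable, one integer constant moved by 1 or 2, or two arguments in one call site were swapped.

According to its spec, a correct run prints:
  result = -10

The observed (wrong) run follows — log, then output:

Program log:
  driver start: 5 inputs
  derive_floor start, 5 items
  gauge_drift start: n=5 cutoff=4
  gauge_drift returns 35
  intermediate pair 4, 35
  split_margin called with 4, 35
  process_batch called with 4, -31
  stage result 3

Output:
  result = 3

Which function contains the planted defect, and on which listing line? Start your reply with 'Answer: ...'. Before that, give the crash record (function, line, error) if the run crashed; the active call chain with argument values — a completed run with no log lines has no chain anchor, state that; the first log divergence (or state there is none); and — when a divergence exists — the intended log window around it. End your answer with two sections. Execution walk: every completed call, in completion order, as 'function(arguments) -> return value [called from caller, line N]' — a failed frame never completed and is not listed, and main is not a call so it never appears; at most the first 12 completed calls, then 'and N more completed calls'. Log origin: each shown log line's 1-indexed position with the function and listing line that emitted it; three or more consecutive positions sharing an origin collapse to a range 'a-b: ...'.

Answer: the defect is in process_batch at line 20.
Key fact: Everything matches until log position 8, which reads 'stage result 3' in place of 'stage result -10'.
Call chain: main.
First divergence: position 8 — the shown line 'stage result 3' should read 'stage result -10'.
Intended log window:
  6: split_margin called with 4, 35
  7: process_batch called with 4, -31
  8: stage result -10
Execution walk:
  derive_floor([6, 4, 11, 11, 7]) -> 4  [called from main, line 33]
  gauge_drift([6, 4, 11, 11, 7], 4) -> 35  [called from main, line 34]
  process_batch(4, -31, 3) -> 3  [called from split_margin, line 27]
  split_margin(4, 35) -> 3  [called from main, line 36]
Log origin:
  1: emitted by main (line 32)
  2: emitted by derive_floor (line 2)
  3: emitted by gauge_drift (line 10)
  4: emitted by gauge_drift (line 15)
  5: emitted by main (line 35)
  6: emitted by split_margin (line 24)
  7: emitted by process_batch (line 19)
  8: emitted by main (line 37)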